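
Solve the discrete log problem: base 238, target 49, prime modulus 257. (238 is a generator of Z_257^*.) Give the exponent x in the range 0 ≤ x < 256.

Baby-step giant-step with m = ceil(sqrt(256)) = 16.
Baby table (238^j mod 257 for j=0..15):
  0:1  1:238  2:104  3:80  4:22  5:96  6:232  7:218
  8:227  9:56  10:221  11:170  12:111  13:204  14:236  15:142
Giant step factor: 238^(-16) ≡ 2 (mod 257).
Scan 49·2^i mod 257 for i = 0, 1, …:
  i=0: 49   i=1: 98   i=2: 196   i=3: 135
  i=4: 13   i=5: 26   i=6: 52   i=7: 104
Match at i=7, j=2: x = 7·16 + 2 = 114.

114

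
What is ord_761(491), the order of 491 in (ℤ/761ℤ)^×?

The order of 491 must divide p − 1 = 760 = 2^3 · 5 · 19.
Divisors: 1, 2, 4, 5, 8, 10, 19, 20, 38, 40, 76, 95, 152, 190, 380, 760.
Check each in increasing order: 491^1 ≡ 491;  491^2 ≡ 605;  491^4 ≡ 745;  491^5 ≡ 515;  491^8 ≡ 256;  491^10 ≡ 397;  491^19 ≡ 259;  491^20 ≡ 82;  491^38 ≡ 113;  491^40 ≡ 636;  491^76 ≡ 593;  491^95 ≡ 626;  491^152 ≡ 67;  491^190 ≡ 722;  491^380 ≡ 760;  491^760 ≡ 1.
Smallest exponent giving 1 is 760.

760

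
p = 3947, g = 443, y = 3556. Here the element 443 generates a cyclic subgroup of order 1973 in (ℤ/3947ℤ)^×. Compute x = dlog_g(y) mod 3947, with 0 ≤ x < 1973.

1541

Baby-step giant-step with m = ceil(sqrt(1973)) = 45.
Baby table (443^j mod 3947 for j=0..44):
  0:1  1:443  2:2846  3:1685  4:472  5:3852  6:1332  7:1973
  8:1752  9:2524  10:1131  11:3711  12:2021  13:3281  14:987  15:3071
  16:2685  17:1408  18:118  19:963  20:333  21:1480  22:438  23:631
  24:3243  25:3888  26:1492  27:1807  28:3207  29:3728  30:1658  31:352
  32:2003  33:3201  34:1070  35:370  36:2083  37:3118  38:3771  39:972
  40:373  41:3412  42:3762  43:932  44:2388
Giant step factor: 443^(-45) ≡ 2736 (mod 3947).
Scan 3556·2736^i mod 3947 for i = 0, 1, …:
  i=0: 3556   i=1: 3808   i=2: 2555   i=3: 343
  i=4: 3009   i=5: 3129   i=6: 3848   i=7: 1479
  i=8: 869   i=9: 1490     …   i=33: 2914
  i=34: 3711
Match at i=34, j=11: x = 34·45 + 11 = 1541.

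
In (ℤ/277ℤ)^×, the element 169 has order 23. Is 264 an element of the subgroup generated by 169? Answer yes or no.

⟨169⟩ has order 23; its elements mod 277 are {1, 16, 19, 27, 30, 52, 69, 84, 131, 155, 157, 164, 169, 175, 201, 203, 211, 213, 218, 236, 256, 264, 273}.
264 is in this set.

yes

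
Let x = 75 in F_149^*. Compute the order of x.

148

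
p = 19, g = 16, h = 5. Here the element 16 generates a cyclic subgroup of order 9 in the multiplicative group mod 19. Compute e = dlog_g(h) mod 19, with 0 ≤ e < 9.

4

Successive powers of 16 modulo 19:
  16^0=1  16^1=16  16^2=9  16^3=11  16^4=5
So 16^4 ≡ 5 (mod 19), giving e = 4.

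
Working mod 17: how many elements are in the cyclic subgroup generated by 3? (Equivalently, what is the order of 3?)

The order of 3 must divide p − 1 = 16 = 2^4.
Divisors: 1, 2, 4, 8, 16.
Check each in increasing order: 3^1 ≡ 3;  3^2 ≡ 9;  3^4 ≡ 13;  3^8 ≡ 16;  3^16 ≡ 1.
Smallest exponent giving 1 is 16.

16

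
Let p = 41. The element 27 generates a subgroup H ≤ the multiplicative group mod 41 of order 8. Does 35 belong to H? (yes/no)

no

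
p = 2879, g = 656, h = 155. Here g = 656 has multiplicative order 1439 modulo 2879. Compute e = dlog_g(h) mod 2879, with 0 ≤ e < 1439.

8

Baby-step giant-step with m = ceil(sqrt(1439)) = 38.
Baby table (656^j mod 2879 for j=0..37):
  0:1  1:656  2:1365  3:71  4:512  5:1908  6:2162  7:1804
  8:155  9:915  10:1408  11:2368  12:1627  13:2082  14:1146  15:357
  16:993  17:754  18:2315  19:1407  20:1712  21:262  22:2011  23:634
  24:1328  25:1710  26:1829  27:2160  28:492  29:304  30:773  31:384
  32:1431  33:182  34:1353  35:836  36:1406  37:1056
Giant step factor: 656^(-38) ≡ 2725 (mod 2879).
Scan 155·2725^i mod 2879 for i = 0, 1, …:
  i=0: 155
Match at i=0, j=8: e = 0·38 + 8 = 8.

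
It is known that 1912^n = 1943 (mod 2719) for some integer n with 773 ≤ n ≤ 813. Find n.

811

Compute 1912^773 mod 2719 = 2351, then multiply by 1912 repeatedly:
  1912^773=2351  1912^774=605  1912^775=1185  1912^776=793  1912^777=1733
  1912^778=1754  1912^779=1121  1912^780=780  1912^781=1348  1912^782=2483
  1912^783=122  1912^784=2149  1912^785=479  1912^786=2264  1912^787=120
  1912^788=1044  1912^789=382  1912^790=1692  1912^791=2213  1912^792=492
  1912^793=2649  1912^794=2110  1912^795=2043  1912^796=1732  1912^797=2561
  1912^798=2432  1912^799=494  1912^800=1035  1912^801=2207  1912^802=2615
  1912^803=2358  1912^804=394  1912^805=165  1912^806=76  1912^807=1205
  1912^808=967  1912^809=2703  1912^810=2036  1912^811=1943
Found 1943 at exponent 811.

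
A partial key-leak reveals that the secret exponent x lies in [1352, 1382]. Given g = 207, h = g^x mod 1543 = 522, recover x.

1372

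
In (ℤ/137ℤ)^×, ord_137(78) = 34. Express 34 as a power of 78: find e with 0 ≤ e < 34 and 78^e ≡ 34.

24

Successive powers of 78 modulo 137:
  78^0=1  78^1=78  78^2=56  78^3=121  78^4=122  78^5=63
  78^6=119  78^7=103  78^8=88  78^9=14  78^10=133  78^11=99
  78^12=50  78^13=64  78^14=60  78^15=22  78^16=72  78^17=136
  78^18=59  78^19=81  78^20=16  78^21=15  78^22=74  78^23=18
  78^24=34
So 78^24 ≡ 34 (mod 137), giving e = 24.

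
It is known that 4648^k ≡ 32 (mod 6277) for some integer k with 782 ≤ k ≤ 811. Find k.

793

Compute 4648^782 mod 6277 = 1936, then multiply by 4648 repeatedly:
  4648^782=1936  4648^783=3587  4648^784=664  4648^785=4265  4648^786=954
  4648^787=2630  4648^788=2921  4648^789=5934  4648^790=94  4648^791=3799
  4648^792=551  4648^793=32
Found 32 at exponent 793.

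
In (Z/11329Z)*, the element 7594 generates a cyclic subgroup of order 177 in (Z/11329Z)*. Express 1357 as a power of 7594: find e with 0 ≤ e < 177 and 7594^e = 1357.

29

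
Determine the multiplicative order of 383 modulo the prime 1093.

1092

The order of 383 must divide p − 1 = 1092 = 2^2 · 3 · 7 · 13.
Divisors: 1, 2, 3, 4, 6, 7, 12, 13, 14, 21, 26, 28, 39, 42, 52, 78, 84, 91, 156, 182, 273, 364, 546, 1092.
Check each in increasing order: 383^1 ≡ 383;  383^2 ≡ 227;  383^3 ≡ 594;  383^4 ≡ 158;  383^6 ≡ 890;  383^7 ≡ 947;  383^12 ≡ 768;  383^13 ≡ 127;  383^14 ≡ 549;  383^21 ≡ 728;  383^26 ≡ 827;  383^28 ≡ 826;  383^39 ≡ 101;  383^42 ≡ 972;  383^52 ≡ 804;  383^78 ≡ 364;  383^84 ≡ 432;  383^91 ≡ 322;  383^156 ≡ 243;  383^182 ≡ 942;  383^273 ≡ 563;  383^364 ≡ 941;  383^546 ≡ 1092;  383^1092 ≡ 1.
Smallest exponent giving 1 is 1092.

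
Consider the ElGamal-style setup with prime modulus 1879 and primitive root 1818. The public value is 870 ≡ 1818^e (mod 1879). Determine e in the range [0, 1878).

Baby-step giant-step with m = ceil(sqrt(1878)) = 44.
Baby table (1818^j mod 1879 for j=0..43):
  0:1  1:1818  2:1842  3:378  4:1369  5:1046  6:80  7:757
  8:798  9:176  10:538  11:1004  12:763  13:432  14:1833  15:927
  16:1702  17:1402  18:912  19:738  20:78  21:879  22:872  23:1299
  24:1558  25:791  26:603  27:797  28:237  29:575  30:626  31:1273
  32:1265  33:1753  34:170  35:904  36:1226  37:374  38:1613  39:1194
  40:447  41:918  42:372  43:1735
Giant step factor: 1818^(-44) ≡ 286 (mod 1879).
Scan 870·286^i mod 1879 for i = 0, 1, …:
  i=0: 870   i=1: 792   i=2: 1032   i=3: 149
  i=4: 1276   i=5: 410   i=6: 762   i=7: 1847
  i=8: 243   i=9: 1854     …   i=24: 923
  i=25: 918
Match at i=25, j=41: e = 25·44 + 41 = 1141.

1141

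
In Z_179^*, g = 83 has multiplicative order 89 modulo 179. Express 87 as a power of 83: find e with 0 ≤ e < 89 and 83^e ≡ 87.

2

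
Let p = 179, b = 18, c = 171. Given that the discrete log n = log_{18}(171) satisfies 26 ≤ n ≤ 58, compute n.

48

Compute 18^26 mod 179 = 66, then multiply by 18 repeatedly:
  18^26=66  18^27=114  18^28=83  18^29=62  18^30=42
  18^31=40  18^32=4  18^33=72  18^34=43  18^35=58
  18^36=149  18^37=176  18^38=125  18^39=102  18^40=46
  18^41=112  18^42=47  18^43=130  18^44=13  18^45=55
  18^46=95  18^47=99  18^48=171
Found 171 at exponent 48.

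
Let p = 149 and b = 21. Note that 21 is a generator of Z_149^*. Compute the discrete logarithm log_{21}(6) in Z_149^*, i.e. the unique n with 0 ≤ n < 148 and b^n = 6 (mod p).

76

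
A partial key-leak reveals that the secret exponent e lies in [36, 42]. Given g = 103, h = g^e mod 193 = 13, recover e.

Compute 103^36 mod 193 = 64, then multiply by 103 repeatedly:
  103^36=64  103^37=30  103^38=2  103^39=13
Found 13 at exponent 39.

39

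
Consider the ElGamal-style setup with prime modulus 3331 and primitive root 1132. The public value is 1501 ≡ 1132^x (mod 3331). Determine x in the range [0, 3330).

Baby-step giant-step with m = ceil(sqrt(3330)) = 58.
Baby table (1132^j mod 3331 for j=0..57):
  0:1  1:1132  2:2320  3:1412  4:2835  5:1467  6:1806  7:2489
  8:2853  9:1857  10:263  11:1257  12:587  13:1615  14:2792  15:2756
  16:1976  17:1731  18:864  19:2065  20:2549  21:822  22:1155  23:1708
  24:1476  25:2001  26:52  27:2237  28:724  29:142  30:856  31:3002
  32:644  33:2850  34:1792  35:3296  36:352  37:2075  38:545  39:705
  40:1951  41:79  42:2822  43:75  44:1625  45:788  46:2639  47:2772
  48:102  49:2210  50:139  51:791  52:2704  53:3070  54:1007  55:722
  56:1209  57:2878
Giant step factor: 1132^(-58) ≡ 131 (mod 3331).
Scan 1501·131^i mod 3331 for i = 0, 1, …:
  i=0: 1501   i=1: 102
Match at i=1, j=48: x = 1·58 + 48 = 106.

106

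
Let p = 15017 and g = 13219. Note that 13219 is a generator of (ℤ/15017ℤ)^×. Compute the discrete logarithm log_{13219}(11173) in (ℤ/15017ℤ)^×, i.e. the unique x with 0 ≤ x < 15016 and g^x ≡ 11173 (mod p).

9962

Baby-step giant-step with m = ceil(sqrt(15016)) = 123.
Baby table (13219^j mod 15017 for j=0..122):
  0:1  1:13219  2:4149  3:3547  4:4719  5:14860  6:11980  7:9355
  8:13767  9:9967  10:9632  11:11282  12:2931  13:1029  14:11966  15:4493
  16:732  17:5360  18:3634  19:13480  20:398  21:5212  22:14449  23:108
  24:1037  25:12599  26:7651  27:14091  28:13078  29:2378  30:4201  31:153
  32:10229  33:4083  34:2079  35:1191  36:6013  37:866  38:4700  39:3971
  40:8234  41:2030  42:14208  43:12950  44:7267  45:13741  46:11664  47:6877
  48:9162  49:373  50:5111  51:826  52:1535  53:3198  54:1507  55:8491
  56:5471  57:14294  58:8492  59:3673  60:3426  61:12039  62:8392  63:3269
  64:9002  65:2730  66:2019  67:3952  68:12362  69:13301  70:6883  71:13391
  72:10250  73:11376  74:14123  75:593  76:15010  77:12586  78:991  79:5205
  80:12018  81:1099  82:6242  83:9600  84:8750  85:5316  86:7661  87:11128
  88:9517  89:7814  90:6340  91:13600  92:9893  93:7531  94:4596  95:10759
  96:12231  97:8567  98:3976  99:14261  100:7758  101:1909  102:6511  103:6482
  104:13573  105:13388  106:627  107:13946  108:3482  109:1453  110:464  111:6680
  112:2960  113:8955  114:12151  115:2237  116:2430  117:807  118:5663  119:14469
  120:9199  121:8932  122:8454
Giant step factor: 13219^(-123) ≡ 355 (mod 15017).
Scan 11173·355^i mod 15017 for i = 0, 1, …:
  i=0: 11173   i=1: 1927   i=2: 8320   i=3: 10268
  i=4: 11026   i=5: 9810   i=6: 13623   i=7: 691
  i=8: 5033   i=9: 14709     …   i=79: 8611
  i=80: 8454
Match at i=80, j=122: x = 80·123 + 122 = 9962.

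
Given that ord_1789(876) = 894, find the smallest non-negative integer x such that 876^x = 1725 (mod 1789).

330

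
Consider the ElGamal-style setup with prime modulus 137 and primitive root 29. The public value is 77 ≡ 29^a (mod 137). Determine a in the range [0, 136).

Baby-step giant-step with m = ceil(sqrt(136)) = 12.
Baby table (29^j mod 137 for j=0..11):
  0:1  1:29  2:19  3:3  4:87  5:57  6:9  7:124
  8:34  9:27  10:98  11:102
Giant step factor: 29^(-12) ≡ 22 (mod 137).
Scan 77·22^i mod 137 for i = 0, 1, …:
  i=0: 77   i=1: 50   i=2: 4   i=3: 88
  i=4: 18   i=5: 122   i=6: 81   i=7: 1
Match at i=7, j=0: a = 7·12 + 0 = 84.

84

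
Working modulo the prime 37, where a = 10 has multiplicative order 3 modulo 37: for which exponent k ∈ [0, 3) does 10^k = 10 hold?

1

Successive powers of 10 modulo 37:
  10^0=1  10^1=10
So 10^1 ≡ 10 (mod 37), giving k = 1.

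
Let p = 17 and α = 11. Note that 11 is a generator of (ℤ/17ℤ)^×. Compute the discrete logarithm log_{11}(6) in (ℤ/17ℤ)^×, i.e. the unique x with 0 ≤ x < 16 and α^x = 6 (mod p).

Successive powers of 11 modulo 17:
  11^0=1  11^1=11  11^2=2  11^3=5  11^4=4  11^5=10
  11^6=8  11^7=3  11^8=16  11^9=6
So 11^9 ≡ 6 (mod 17), giving x = 9.

9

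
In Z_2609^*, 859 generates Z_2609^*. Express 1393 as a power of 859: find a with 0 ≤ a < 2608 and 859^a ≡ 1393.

376

Baby-step giant-step with m = ceil(sqrt(2608)) = 52.
Baby table (859^j mod 2609 for j=0..51):
  0:1  1:859  2:2143  3:1492  4:609  5:1331  6:587  7:696
  8:403  9:1789  10:50  11:1206  12:181  13:1548  14:1751  15:1325
  16:651  17:883  18:1887  19:744  20:2500  21:293  22:1223  23:1739
  24:1453  25:1025  26:1242  27:2406  28:426  29:674  30:2377  31:1605
  32:1143  33:853  34:2207  35:1679  36:2093  37:286  38:428  39:2392
  40:1445  41:1980  42:2361  43:906  44:772  45:462  46:290  47:1255
  48:528  49:2195  50:1807  51:2467
Giant step factor: 859^(-52) ≡ 2249 (mod 2609).
Scan 1393·2249^i mod 2609 for i = 0, 1, …:
  i=0: 1393   i=1: 2057   i=2: 436   i=3: 2189
  i=4: 2487   i=5: 2176   i=6: 1949   i=7: 181
Match at i=7, j=12: a = 7·52 + 12 = 376.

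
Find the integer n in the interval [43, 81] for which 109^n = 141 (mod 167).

Compute 109^43 mod 167 = 35, then multiply by 109 repeatedly:
  109^43=35  109^44=141
Found 141 at exponent 44.

44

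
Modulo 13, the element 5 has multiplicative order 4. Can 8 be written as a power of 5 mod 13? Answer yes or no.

⟨5⟩ has order 4; its elements mod 13 are {1, 5, 8, 12}.
8 is in this set.

yes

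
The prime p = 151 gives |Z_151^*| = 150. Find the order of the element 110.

The order of 110 must divide p − 1 = 150 = 2 · 3 · 5^2.
Divisors: 1, 2, 3, 5, 6, 10, 15, 25, 30, 50, 75, 150.
Check each in increasing order: 110^1 ≡ 110;  110^2 ≡ 20;  110^3 ≡ 86;  110^5 ≡ 59;  110^6 ≡ 148;  110^10 ≡ 8;  110^15 ≡ 19;  110^25 ≡ 1.
Smallest exponent giving 1 is 25.

25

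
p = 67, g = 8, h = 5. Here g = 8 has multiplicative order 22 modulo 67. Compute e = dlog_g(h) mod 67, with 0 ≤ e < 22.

5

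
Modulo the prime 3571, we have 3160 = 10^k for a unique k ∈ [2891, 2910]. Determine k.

2904

Compute 10^2891 mod 3571 = 249, then multiply by 10 repeatedly:
  10^2891=249  10^2892=2490  10^2893=3474  10^2894=2601  10^2895=1013
  10^2896=2988  10^2897=1312  10^2898=2407  10^2899=2644  10^2900=1443
  10^2901=146  10^2902=1460  10^2903=316  10^2904=3160
Found 3160 at exponent 2904.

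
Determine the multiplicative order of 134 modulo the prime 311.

The order of 134 must divide p − 1 = 310 = 2 · 5 · 31.
Divisors: 1, 2, 5, 10, 31, 62, 155, 310.
Check each in increasing order: 134^1 ≡ 134;  134^2 ≡ 229;  134^5 ≡ 49;  134^10 ≡ 224;  134^31 ≡ 6;  134^62 ≡ 36;  134^155 ≡ 1.
Smallest exponent giving 1 is 155.

155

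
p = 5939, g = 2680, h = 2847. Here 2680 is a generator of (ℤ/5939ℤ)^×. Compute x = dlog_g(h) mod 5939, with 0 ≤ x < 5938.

3144

Baby-step giant-step with m = ceil(sqrt(5938)) = 78.
Baby table (2680^j mod 5939 for j=0..77):
  0:1  1:2680  2:2149  3:4429  4:3598  5:3643  6:5463  7:1205
  8:4523  9:141  10:3723  11:120  12:894  13:2503  14:2909  15:4152
  16:3613  17:2270  18:2064  19:2311  20:5042  21:1335  22:2522  23:378
  24:3410  25:4618  26:5303  27:13  28:5145  29:4181  30:4126  31:5201
  32:5786  33:5690  34:3787  35:5348  36:1833  37:887  38:1560  39:5683
  40:2844  41:2183  42:525  43:5396  44:5754  45:3076  46:348  47:217
  48:5477  49:3091  50:4914  51:2757  52:644  53:3610  54:169  55:1556
  56:902  57:187  58:2284  59:3950  60:2702  61:1719  62:4195  63:73
  64:5592  65:2463  66:2611  67:1338  68:4623  69:886  70:4819  71:3534
  72:4354  73:4524  74:2821  75:5872  76:4549  77:4492
Giant step factor: 2680^(-78) ≡ 1578 (mod 5939).
Scan 2847·1578^i mod 5939 for i = 0, 1, …:
  i=0: 2847   i=1: 2682   i=2: 3628   i=3: 5727
  i=4: 3987   i=5: 2085   i=6: 5863   i=7: 4791
  i=8: 5790   i=9: 2438     …   i=39: 5068
  i=40: 3410
Match at i=40, j=24: x = 40·78 + 24 = 3144.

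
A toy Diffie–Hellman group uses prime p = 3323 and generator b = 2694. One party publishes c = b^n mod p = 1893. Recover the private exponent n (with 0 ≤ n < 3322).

2503

Baby-step giant-step with m = ceil(sqrt(3322)) = 58.
Baby table (2694^j mod 3323 for j=0..57):
  0:1  1:2694  2:204  3:1281  4:1740  5:2130  6:2722  7:2530
  8:347  9:1055  10:1005  11:2548  12:2317  13:1404  14:802  15:638
  16:781  17:555  18:3143  19:238  20:3156  21:2030  22:2485  23:2068
  24:1844  25:3174  26:677  27:2834  28:1865  29:3257  30:1638  31:3151
  32:1852  33:1465  34:2309  35:3113  36:2493  37:359  38:153  39:130
  40:1305  41:3259  42:380  43:236  44:1091  45:1622  46:3246  47:1911
  48:907  49:1053  50:2263  51:2140  52:3078  53:1247  54:3188  55:1840
  56:2367  57:3184
Giant step factor: 2694^(-58) ≡ 1795 (mod 3323).
Scan 1893·1795^i mod 3323 for i = 0, 1, …:
  i=0: 1893   i=1: 1829   i=2: 3254   i=3: 2419
  i=4: 2267   i=5: 1913   i=6: 1176   i=7: 815
  i=8: 805   i=9: 2793     …   i=42: 3194
  i=43: 1055
Match at i=43, j=9: n = 43·58 + 9 = 2503.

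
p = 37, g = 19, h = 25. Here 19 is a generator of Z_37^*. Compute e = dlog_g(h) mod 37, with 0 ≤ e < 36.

26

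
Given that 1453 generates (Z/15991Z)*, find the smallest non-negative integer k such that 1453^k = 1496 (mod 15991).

Baby-step giant-step with m = ceil(sqrt(15990)) = 127.
Baby table (1453^j mod 15991 for j=0..126):
  0:1  1:1453  2:397  3:1165  4:13690  5:14757  6:13981  7:5823
  8:1580  9:9027  10:3611  11:1735  12:10368  13:1182  14:6409  15:5515
  16:1804  17:14679  18:12584  19:6839  20:6656  21:12604  22:3917  23:14596
  24:3922  25:5870  26:5907  27:11695  28:10393  29:5525  30:343  31:2658
  32:8243  33:15811  34:10307  35:8495  36:14174  37:14405  38:14237  39:9998
  40:7266  41:3438  42:6222  43:5651  44:7520  45:4707  46:11114  47:13723
  48:14733  49:11091  50:12286  51:5602  52:287  53:1245  54:2002  55:14535
  56:11235  57:13635  58:14797  59:8137  60:5712  61:207  62:12933  63:2224
  64:1290  65:3423  66:418  67:15687  68:6036  69:7240  70:13633  71:11891
  72:7343  73:3382  74:4809  75:15401  76:6244  77:5635  78:263  79:14346
  80:8465  81:2566  82:2495  83:11269  84:15064  85:12304  86:15765  87:7433
  88:6224  89:8557  90:8314  91:7037  92:6512  93:11255  94:10713  95:6746
  96:15446  97:7665  98:7509  99:4715  100:6747  101:908  102:8062  103:8674
  104:2414  105:5513  106:14889  107:13885  108:10254  109:11441  110:9124  111:633
  112:8262  113:11436  114:1859  115:14639  116:2437  117:6950  118:8029  119:8698
  120:5304  121:15041  122:10867  123:6634  124:12620  125:11174  126:4957
Giant step factor: 1453^(-127) ≡ 9525 (mod 15991).
Scan 1496·9525^i mod 15991 for i = 0, 1, …:
  i=0: 1496   i=1: 1419   i=2: 3580   i=3: 6688
  i=4: 11047   i=5: 1895   i=6: 12027   i=7: 13642
  i=8: 13175   i=9: 10498     …   i=35: 2724
  i=36: 8698
Match at i=36, j=119: k = 36·127 + 119 = 4691.

4691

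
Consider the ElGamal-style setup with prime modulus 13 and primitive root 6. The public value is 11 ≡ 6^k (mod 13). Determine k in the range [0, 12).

11

Successive powers of 6 modulo 13:
  6^0=1  6^1=6  6^2=10  6^3=8  6^4=9  6^5=2
  6^6=12  6^7=7  6^8=3  6^9=5  6^10=4  6^11=11
So 6^11 ≡ 11 (mod 13), giving k = 11.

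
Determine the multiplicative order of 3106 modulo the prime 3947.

3946

The order of 3106 must divide p − 1 = 3946 = 2 · 1973.
Divisors: 1, 2, 1973, 3946.
Check each in increasing order: 3106^1 ≡ 3106;  3106^2 ≡ 768;  3106^1973 ≡ 3946;  3106^3946 ≡ 1.
Smallest exponent giving 1 is 3946.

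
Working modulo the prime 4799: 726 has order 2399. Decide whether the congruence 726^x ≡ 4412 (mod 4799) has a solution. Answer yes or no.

no

4412 ∈ ⟨726⟩ iff 4412^2399 ≡ 1 (mod 4799), since |⟨726⟩| = 2399.
4412^2399 mod 4799 = 4798.
Since 4798 ≠ 1, 4412 does not lie in the subgroup.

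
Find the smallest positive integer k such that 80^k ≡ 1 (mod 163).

The order of 80 must divide p − 1 = 162 = 2 · 3^4.
Divisors: 1, 2, 3, 6, 9, 18, 27, 54, 81, 162.
Check each in increasing order: 80^1 ≡ 80;  80^2 ≡ 43;  80^3 ≡ 17;  80^6 ≡ 126;  80^9 ≡ 23;  80^18 ≡ 40;  80^27 ≡ 105;  80^54 ≡ 104;  80^81 ≡ 162;  80^162 ≡ 1.
Smallest exponent giving 1 is 162.

162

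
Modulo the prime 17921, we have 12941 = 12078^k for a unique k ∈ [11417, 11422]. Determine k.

Compute 12078^11417 mod 17921 = 12214, then multiply by 12078 repeatedly:
  12078^11417=12214  12078^11418=12941
Found 12941 at exponent 11418.

11418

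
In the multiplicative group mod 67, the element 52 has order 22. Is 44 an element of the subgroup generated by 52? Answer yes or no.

⟨52⟩ has order 22; its elements mod 67 are {1, 3, 5, 8, 9, 14, 15, 22, 24, 25, 27, 40, 42, 43, 45, 52, 53, 58, 59, 62, 64, 66}.
44 is not in this set.

no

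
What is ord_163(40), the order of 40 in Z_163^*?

The order of 40 must divide p − 1 = 162 = 2 · 3^4.
Divisors: 1, 2, 3, 6, 9, 18, 27, 54, 81, 162.
Check each in increasing order: 40^1 ≡ 40;  40^2 ≡ 133;  40^3 ≡ 104;  40^6 ≡ 58;  40^9 ≡ 1.
Smallest exponent giving 1 is 9.

9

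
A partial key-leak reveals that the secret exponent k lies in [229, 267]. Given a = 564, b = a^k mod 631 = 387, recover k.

254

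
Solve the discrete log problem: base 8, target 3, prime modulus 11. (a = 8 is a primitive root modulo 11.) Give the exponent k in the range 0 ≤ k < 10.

6

Successive powers of 8 modulo 11:
  8^0=1  8^1=8  8^2=9  8^3=6  8^4=4  8^5=10
  8^6=3
So 8^6 ≡ 3 (mod 11), giving k = 6.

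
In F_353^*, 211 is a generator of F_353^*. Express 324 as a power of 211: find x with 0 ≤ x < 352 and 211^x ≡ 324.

36

Baby-step giant-step with m = ceil(sqrt(352)) = 19.
Baby table (211^j mod 353 for j=0..18):
  0:1  1:211  2:43  3:248  4:84  5:74  6:82  7:5
  8:349  9:215  10:181  11:67  12:17  13:57  14:25  15:333
  16:16  17:199  18:335
Giant step factor: 211^(-19) ≡ 54 (mod 353).
Scan 324·54^i mod 353 for i = 0, 1, …:
  i=0: 324   i=1: 199
Match at i=1, j=17: x = 1·19 + 17 = 36.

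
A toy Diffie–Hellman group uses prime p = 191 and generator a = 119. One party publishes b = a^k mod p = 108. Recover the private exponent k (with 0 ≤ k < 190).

44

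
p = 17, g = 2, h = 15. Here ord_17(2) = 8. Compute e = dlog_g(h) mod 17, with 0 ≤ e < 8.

Successive powers of 2 modulo 17:
  2^0=1  2^1=2  2^2=4  2^3=8  2^4=16  2^5=15
So 2^5 ≡ 15 (mod 17), giving e = 5.

5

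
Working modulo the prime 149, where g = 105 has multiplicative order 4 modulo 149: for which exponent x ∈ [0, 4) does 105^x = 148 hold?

Successive powers of 105 modulo 149:
  105^0=1  105^1=105  105^2=148
So 105^2 ≡ 148 (mod 149), giving x = 2.

2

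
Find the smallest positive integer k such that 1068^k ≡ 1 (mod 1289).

The order of 1068 must divide p − 1 = 1288 = 2^3 · 7 · 23.
Divisors: 1, 2, 4, 7, 8, 14, 23, 28, 46, 56, 92, 161, 184, 322, 644, 1288.
Check each in increasing order: 1068^1 ≡ 1068;  1068^2 ≡ 1148;  1068^4 ≡ 546;  1068^7 ≡ 395;  1068^8 ≡ 357;  1068^14 ≡ 56;  1068^23 ≡ 460;  1068^28 ≡ 558;  1068^46 ≡ 204;  1068^56 ≡ 715;  1068^92 ≡ 368;  1068^161 ≡ 810;  1068^184 ≡ 79;  1068^322 ≡ 1288;  1068^644 ≡ 1.
Smallest exponent giving 1 is 644.

644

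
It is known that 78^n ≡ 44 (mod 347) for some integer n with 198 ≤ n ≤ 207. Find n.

206

Compute 78^198 mod 347 = 107, then multiply by 78 repeatedly:
  78^198=107  78^199=18  78^200=16  78^201=207  78^202=184
  78^203=125  78^204=34  78^205=223  78^206=44
Found 44 at exponent 206.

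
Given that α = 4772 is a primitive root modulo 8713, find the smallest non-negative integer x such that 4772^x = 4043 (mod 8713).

5764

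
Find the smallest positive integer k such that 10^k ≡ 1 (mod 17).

16

The order of 10 must divide p − 1 = 16 = 2^4.
Divisors: 1, 2, 4, 8, 16.
Check each in increasing order: 10^1 ≡ 10;  10^2 ≡ 15;  10^4 ≡ 4;  10^8 ≡ 16;  10^16 ≡ 1.
Smallest exponent giving 1 is 16.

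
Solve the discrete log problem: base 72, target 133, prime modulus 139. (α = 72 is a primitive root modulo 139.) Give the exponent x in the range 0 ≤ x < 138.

Baby-step giant-step with m = ceil(sqrt(138)) = 12.
Baby table (72^j mod 139 for j=0..11):
  0:1  1:72  2:41  3:33  4:13  5:102  6:116  7:12
  8:30  9:75  10:118  11:17
Giant step factor: 72^(-12) ≡ 36 (mod 139).
Scan 133·36^i mod 139 for i = 0, 1, …:
  i=0: 133   i=1: 62   i=2: 8   i=3: 10
  i=4: 82   i=5: 33
Match at i=5, j=3: x = 5·12 + 3 = 63.

63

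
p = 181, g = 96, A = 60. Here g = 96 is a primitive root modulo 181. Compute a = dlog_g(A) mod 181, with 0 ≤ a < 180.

154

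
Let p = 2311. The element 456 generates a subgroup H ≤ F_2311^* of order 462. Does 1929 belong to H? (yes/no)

1929 ∈ ⟨456⟩ iff 1929^462 ≡ 1 (mod 2311), since |⟨456⟩| = 462.
1929^462 mod 2311 = 1.
Since 1 = 1, 1929 lies in the subgroup.

yes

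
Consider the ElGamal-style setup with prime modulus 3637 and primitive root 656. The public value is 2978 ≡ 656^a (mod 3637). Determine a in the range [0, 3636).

Baby-step giant-step with m = ceil(sqrt(3636)) = 61.
Baby table (656^j mod 3637 for j=0..60):
  0:1  1:656  2:1170  3:113  4:1388  5:1278  6:1858  7:453
  8:2571  9:2645  10:271  11:3200  12:651  13:1527  14:1537  15:823
  16:1612  17:2742  18:2074  19:306  20:701  21:1594  22:1845  23:2836
  24:1909  25:1176  26:412  27:1134  28:1956  29:2912  30:847  31:2808
  32:1726  33:1149  34:885  35:2277  36:2542  37:1806  38:2711  39:3560
  40:406  41:835  42:2210  43:2234  44:3430  45:2414  46:1489  47:2068
  48:7  49:955  50:916  51:791  52:2442  53:1672  54:2095  55:3171
  56:3449  57:330  58:1897  59:578  60:920
Giant step factor: 656^(-61) ≡ 2867 (mod 3637).
Scan 2978·2867^i mod 3637 for i = 0, 1, …:
  i=0: 2978   i=1: 1887   i=2: 1810   i=3: 2908
  i=4: 1232   i=5: 617   i=6: 1357   i=7: 2566
  i=8: 2708   i=9: 2478     …   i=48: 247
  i=49: 2571
Match at i=49, j=8: a = 49·61 + 8 = 2997.

2997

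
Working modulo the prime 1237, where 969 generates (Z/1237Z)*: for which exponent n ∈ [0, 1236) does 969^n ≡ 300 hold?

Baby-step giant-step with m = ceil(sqrt(1236)) = 36.
Baby table (969^j mod 1237 for j=0..35):
  0:1  1:969  2:78  3:125  4:1136  5:1091  6:781  7:982
  8:305  9:1139  10:287  11:1015  12:120  13:2  14:701  15:156
  16:250  17:1035  18:945  19:325  20:727  21:610  22:1041  23:574
  24:793  25:240  26:4  27:165  28:312  29:500  30:833  31:653
  32:650  33:217  34:1220  35:845
Giant step factor: 969^(-36) ≡ 1098 (mod 1237).
Scan 300·1098^i mod 1237 for i = 0, 1, …:
  i=0: 300   i=1: 358   i=2: 955   i=3: 851
  i=4: 463   i=5: 1204   i=6: 876   i=7: 699
  i=8: 562   i=9: 1050   i=10: 16   i=11: 250
Match at i=11, j=16: n = 11·36 + 16 = 412.

412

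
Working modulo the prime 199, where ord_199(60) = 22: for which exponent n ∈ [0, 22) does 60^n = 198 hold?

Successive powers of 60 modulo 199:
  60^0=1  60^1=60  60^2=18  60^3=85  60^4=125  60^5=137
  60^6=61  60^7=78  60^8=103  60^9=11  60^10=63  60^11=198
So 60^11 ≡ 198 (mod 199), giving n = 11.

11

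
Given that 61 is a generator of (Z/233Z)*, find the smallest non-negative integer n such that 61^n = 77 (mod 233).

Baby-step giant-step with m = ceil(sqrt(232)) = 16.
Baby table (61^j mod 233 for j=0..15):
  0:1  1:61  2:226  3:39  4:49  5:193  6:123  7:47
  8:71  9:137  10:202  11:206  12:217  13:189  14:112  15:75
Giant step factor: 61^(-16) ≡ 74 (mod 233).
Scan 77·74^i mod 233 for i = 0, 1, …:
  i=0: 77   i=1: 106   i=2: 155   i=3: 53
  i=4: 194   i=5: 143   i=6: 97   i=7: 188
  i=8: 165   i=9: 94   i=10: 199   i=11: 47
Match at i=11, j=7: n = 11·16 + 7 = 183.

183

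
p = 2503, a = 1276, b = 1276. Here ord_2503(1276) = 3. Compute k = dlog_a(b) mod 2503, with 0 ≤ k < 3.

1

Successive powers of 1276 modulo 2503:
  1276^0=1  1276^1=1276
So 1276^1 ≡ 1276 (mod 2503), giving k = 1.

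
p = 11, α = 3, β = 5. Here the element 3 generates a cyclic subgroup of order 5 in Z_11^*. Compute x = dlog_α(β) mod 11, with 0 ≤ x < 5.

Successive powers of 3 modulo 11:
  3^0=1  3^1=3  3^2=9  3^3=5
So 3^3 ≡ 5 (mod 11), giving x = 3.

3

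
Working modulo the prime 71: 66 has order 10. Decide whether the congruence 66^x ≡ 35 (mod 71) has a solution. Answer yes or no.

no

⟨66⟩ has order 10; its elements mod 71 are {1, 5, 14, 17, 25, 46, 54, 57, 66, 70}.
35 is not in this set.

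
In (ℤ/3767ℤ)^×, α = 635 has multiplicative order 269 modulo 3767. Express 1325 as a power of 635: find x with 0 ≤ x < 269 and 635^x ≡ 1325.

Baby-step giant-step with m = ceil(sqrt(269)) = 17.
Baby table (635^j mod 3767 for j=0..16):
  0:1  1:635  2:156  3:1118  4:1734  5:1126  6:3047  7:2374
  8:690  9:1178  10:2164  11:2952  12:2321  13:938  14:444  15:3182
  16:1458
Giant step factor: 635^(-17) ≡ 2277 (mod 3767).
Scan 1325·2277^i mod 3767 for i = 0, 1, …:
  i=0: 1325   i=1: 3425   i=2: 1035   i=3: 2320
  i=4: 1306   i=5: 1599   i=6: 2001   i=7: 1974
  i=8: 767   i=9: 2338   i=10: 855   i=11: 3063
  i=12: 1734
Match at i=12, j=4: x = 12·17 + 4 = 208.

208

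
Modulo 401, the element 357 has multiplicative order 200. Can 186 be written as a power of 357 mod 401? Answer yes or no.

yes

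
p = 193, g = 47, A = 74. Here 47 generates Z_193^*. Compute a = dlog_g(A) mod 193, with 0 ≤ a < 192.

147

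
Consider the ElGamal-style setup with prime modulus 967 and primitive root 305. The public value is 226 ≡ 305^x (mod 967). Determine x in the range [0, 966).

276

Baby-step giant-step with m = ceil(sqrt(966)) = 32.
Baby table (305^j mod 967 for j=0..31):
  0:1  1:305  2:193  3:845  4:503  5:629  6:379  7:522
  8:622  9:178  10:138  11:509  12:525  13:570  14:757  15:739
  16:84  17:478  18:740  19:389  20:671  21:618  22:892  23:333
  24:30  25:447  26:955  27:208  28:585  29:497  30:733  31:188
Giant step factor: 305^(-32) ≡ 374 (mod 967).
Scan 226·374^i mod 967 for i = 0, 1, …:
  i=0: 226   i=1: 395   i=2: 746   i=3: 508
  i=4: 460   i=5: 881   i=6: 714   i=7: 144
  i=8: 671
Match at i=8, j=20: x = 8·32 + 20 = 276.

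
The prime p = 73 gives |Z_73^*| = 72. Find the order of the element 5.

72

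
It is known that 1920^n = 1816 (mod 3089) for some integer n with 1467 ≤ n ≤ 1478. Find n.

1475

Compute 1920^1467 mod 3089 = 2252, then multiply by 1920 repeatedly:
  1920^1467=2252  1920^1468=2329  1920^1469=1897  1920^1470=309  1920^1471=192
  1920^1472=1049  1920^1473=52  1920^1474=992  1920^1475=1816
Found 1816 at exponent 1475.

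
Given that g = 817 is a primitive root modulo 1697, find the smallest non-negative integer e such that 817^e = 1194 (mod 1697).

1148

Baby-step giant-step with m = ceil(sqrt(1696)) = 42.
Baby table (817^j mod 1697 for j=0..41):
  0:1  1:817  2:568  3:775  4:194  5:677  6:1584  7:1014
  8:302  9:669  10:139  11:1561  12:890  13:814  14:1511  15:768
  16:1263  17:95  18:1250  19:1353  20:654  21:1460  22:1526  23:1144
  24:1298  25:1538  26:766  27:1326  28:656  29:1397  30:965  31:997
  32:1686  33:1195  34:540  35:1657  36:1260  37:1038  38:1243  39:725
  40:72  41:1126
Giant step factor: 817^(-42) ≡ 798 (mod 1697).
Scan 1194·798^i mod 1697 for i = 0, 1, …:
  i=0: 1194   i=1: 795   i=2: 1429   i=3: 1655
  i=4: 424   i=5: 649   i=6: 317   i=7: 113
  i=8: 233   i=9: 961     …   i=26: 995
  i=27: 1511
Match at i=27, j=14: e = 27·42 + 14 = 1148.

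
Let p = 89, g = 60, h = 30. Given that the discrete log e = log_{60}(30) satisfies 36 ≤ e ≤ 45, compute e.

41

Compute 60^36 mod 89 = 22, then multiply by 60 repeatedly:
  60^36=22  60^37=74  60^38=79  60^39=23  60^40=45
  60^41=30
Found 30 at exponent 41.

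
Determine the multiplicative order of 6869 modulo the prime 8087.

The order of 6869 must divide p − 1 = 8086 = 2 · 13 · 311.
Divisors: 1, 2, 13, 26, 311, 622, 4043, 8086.
Check each in increasing order: 6869^1 ≡ 6869;  6869^2 ≡ 3603;  6869^13 ≡ 6525;  6869^26 ≡ 5657;  6869^311 ≡ 7629;  6869^622 ≡ 7589;  6869^4043 ≡ 1.
Smallest exponent giving 1 is 4043.

4043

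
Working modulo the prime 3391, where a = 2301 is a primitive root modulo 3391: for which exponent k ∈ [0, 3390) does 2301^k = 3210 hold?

161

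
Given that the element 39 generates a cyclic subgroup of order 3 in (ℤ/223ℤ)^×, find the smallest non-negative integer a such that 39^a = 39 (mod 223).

Successive powers of 39 modulo 223:
  39^0=1  39^1=39
So 39^1 ≡ 39 (mod 223), giving a = 1.

1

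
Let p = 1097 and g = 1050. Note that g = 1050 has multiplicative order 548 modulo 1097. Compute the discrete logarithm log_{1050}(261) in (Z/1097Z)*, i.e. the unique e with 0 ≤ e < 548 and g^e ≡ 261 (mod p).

328

Baby-step giant-step with m = ceil(sqrt(548)) = 24.
Baby table (1050^j mod 1097 for j=0..23):
  0:1  1:1050  2:15  3:392  4:225  5:395  6:84  7:440
  8:163  9:18  10:251  11:270  12:474  13:759  14:528  15:415
  16:241  17:740  18:324  19:130  20:472  21:853  22:498  23:728
Giant step factor: 1050^(-24) ≡ 1076 (mod 1097).
Scan 261·1076^i mod 1097 for i = 0, 1, …:
  i=0: 261   i=1: 4   i=2: 1013   i=3: 667
  i=4: 254   i=5: 151   i=6: 120   i=7: 771
  i=8: 264   i=9: 1038   i=10: 142   i=11: 309
  i=12: 93   i=13: 241
Match at i=13, j=16: e = 13·24 + 16 = 328.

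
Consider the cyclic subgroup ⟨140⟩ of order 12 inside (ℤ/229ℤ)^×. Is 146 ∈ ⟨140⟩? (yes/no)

⟨140⟩ has order 12; its elements mod 229 are {1, 18, 89, 94, 95, 107, 122, 134, 135, 140, 211, 228}.
146 is not in this set.

no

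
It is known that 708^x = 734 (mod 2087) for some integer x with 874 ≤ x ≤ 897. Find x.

885

Compute 708^874 mod 2087 = 919, then multiply by 708 repeatedly:
  708^874=919  708^875=1595  708^876=193  708^877=989  708^878=1067
  708^879=2029  708^880=676  708^881=685  708^882=796  708^883=78
  708^884=962  708^885=734
Found 734 at exponent 885.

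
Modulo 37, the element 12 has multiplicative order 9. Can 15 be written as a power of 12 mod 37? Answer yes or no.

no

⟨12⟩ has order 9; its elements mod 37 are {1, 7, 9, 10, 12, 16, 26, 33, 34}.
15 is not in this set.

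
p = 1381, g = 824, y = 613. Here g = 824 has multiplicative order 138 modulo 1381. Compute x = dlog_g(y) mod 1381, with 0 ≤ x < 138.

Baby-step giant-step with m = ceil(sqrt(138)) = 12.
Baby table (824^j mod 1381 for j=0..11):
  0:1  1:824  2:905  3:1361  4:92  5:1234  6:400  7:922
  8:178  9:286  10:894  11:583
Giant step factor: 824^(-12) ≡ 768 (mod 1381).
Scan 613·768^i mod 1381 for i = 0, 1, …:
  i=0: 613   i=1: 1244   i=2: 1121   i=3: 565
  i=4: 286
Match at i=4, j=9: x = 4·12 + 9 = 57.

57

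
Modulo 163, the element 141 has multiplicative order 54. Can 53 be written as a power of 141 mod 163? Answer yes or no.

yes

53 ∈ ⟨141⟩ iff 53^54 ≡ 1 (mod 163), since |⟨141⟩| = 54.
53^54 mod 163 = 1.
Since 1 = 1, 53 lies in the subgroup.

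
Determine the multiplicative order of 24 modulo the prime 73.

The order of 24 must divide p − 1 = 72 = 2^3 · 3^2.
Divisors: 1, 2, 3, 4, 6, 8, 9, 12, 18, 24, 36, 72.
Check each in increasing order: 24^1 ≡ 24;  24^2 ≡ 65;  24^3 ≡ 27;  24^4 ≡ 64;  24^6 ≡ 72;  24^8 ≡ 8;  24^9 ≡ 46;  24^12 ≡ 1.
Smallest exponent giving 1 is 12.

12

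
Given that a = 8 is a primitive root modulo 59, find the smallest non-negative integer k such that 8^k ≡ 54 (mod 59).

31

Baby-step giant-step with m = ceil(sqrt(58)) = 8.
Baby table (8^j mod 59 for j=0..7):
  0:1  1:8  2:5  3:40  4:25  5:23  6:7  7:56
Giant step factor: 8^(-8) ≡ 27 (mod 59).
Scan 54·27^i mod 59 for i = 0, 1, …:
  i=0: 54   i=1: 42   i=2: 13   i=3: 56
Match at i=3, j=7: k = 3·8 + 7 = 31.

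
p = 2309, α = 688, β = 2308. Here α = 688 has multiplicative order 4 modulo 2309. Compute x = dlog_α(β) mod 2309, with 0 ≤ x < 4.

Successive powers of 688 modulo 2309:
  688^0=1  688^1=688  688^2=2308
So 688^2 ≡ 2308 (mod 2309), giving x = 2.

2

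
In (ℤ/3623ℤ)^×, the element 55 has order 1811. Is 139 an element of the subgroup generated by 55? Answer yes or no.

no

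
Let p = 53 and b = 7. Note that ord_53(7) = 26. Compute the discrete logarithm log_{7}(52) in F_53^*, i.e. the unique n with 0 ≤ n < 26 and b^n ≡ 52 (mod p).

13

Successive powers of 7 modulo 53:
  7^0=1  7^1=7  7^2=49  7^3=25  7^4=16  7^5=6
  7^6=42  7^7=29  7^8=44  7^9=43  7^10=36  7^11=40
  7^12=15  7^13=52
So 7^13 ≡ 52 (mod 53), giving n = 13.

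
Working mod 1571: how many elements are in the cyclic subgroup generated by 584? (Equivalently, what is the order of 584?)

The order of 584 must divide p − 1 = 1570 = 2 · 5 · 157.
Divisors: 1, 2, 5, 10, 157, 314, 785, 1570.
Check each in increasing order: 584^1 ≡ 584;  584^2 ≡ 149;  584^5 ≡ 1492;  584^10 ≡ 1528;  584^157 ≡ 825;  584^314 ≡ 382;  584^785 ≡ 1570;  584^1570 ≡ 1.
Smallest exponent giving 1 is 1570.

1570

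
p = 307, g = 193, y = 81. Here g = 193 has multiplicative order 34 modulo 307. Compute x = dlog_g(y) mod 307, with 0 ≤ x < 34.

26

Successive powers of 193 modulo 307:
  193^0=1  193^1=193  193^2=102  193^3=38  193^4=273  193^5=192
  193^6=216  193^7=243  193^8=235  193^9=226  193^10=24  193^11=27
  193^12=299  193^13=298  193^14=105  193^15=3  193^16=272  193^17=306
  193^18=114  193^19=205  193^20=269  193^21=34  193^22=115  193^23=91
  193^24=64  193^25=72  193^26=81
So 193^26 ≡ 81 (mod 307), giving x = 26.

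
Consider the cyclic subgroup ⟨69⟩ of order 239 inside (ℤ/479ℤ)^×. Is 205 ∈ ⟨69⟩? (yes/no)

205 ∈ ⟨69⟩ iff 205^239 ≡ 1 (mod 479), since |⟨69⟩| = 239.
205^239 mod 479 = 478.
Since 478 ≠ 1, 205 does not lie in the subgroup.

no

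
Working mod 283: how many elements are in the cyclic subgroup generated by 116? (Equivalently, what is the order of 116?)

47

The order of 116 must divide p − 1 = 282 = 2 · 3 · 47.
Divisors: 1, 2, 3, 6, 47, 94, 141, 282.
Check each in increasing order: 116^1 ≡ 116;  116^2 ≡ 155;  116^3 ≡ 151;  116^6 ≡ 161;  116^47 ≡ 1.
Smallest exponent giving 1 is 47.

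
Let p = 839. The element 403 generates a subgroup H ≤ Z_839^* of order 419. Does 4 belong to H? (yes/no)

yes

4 ∈ ⟨403⟩ iff 4^419 ≡ 1 (mod 839), since |⟨403⟩| = 419.
4^419 mod 839 = 1.
Since 1 = 1, 4 lies in the subgroup.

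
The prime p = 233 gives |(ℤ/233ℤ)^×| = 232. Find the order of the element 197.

The order of 197 must divide p − 1 = 232 = 2^3 · 29.
Divisors: 1, 2, 4, 8, 29, 58, 116, 232.
Check each in increasing order: 197^1 ≡ 197;  197^2 ≡ 131;  197^4 ≡ 152;  197^8 ≡ 37;  197^29 ≡ 89;  197^58 ≡ 232;  197^116 ≡ 1.
Smallest exponent giving 1 is 116.

116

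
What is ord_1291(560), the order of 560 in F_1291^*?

645

The order of 560 must divide p − 1 = 1290 = 2 · 3 · 5 · 43.
Divisors: 1, 2, 3, 5, 6, 10, 15, 30, 43, 86, 129, 215, 258, 430, 645, 1290.
Check each in increasing order: 560^1 ≡ 560;  560^2 ≡ 1178;  560^3 ≡ 1270;  560^5 ≡ 1082;  560^6 ≡ 441;  560^10 ≡ 1078;  560^15 ≡ 623;  560^30 ≡ 829;  560^43 ≡ 365;  560^86 ≡ 252;  560^129 ≡ 319;  560^215 ≡ 346;  560^258 ≡ 1063;  560^430 ≡ 944;  560^645 ≡ 1.
Smallest exponent giving 1 is 645.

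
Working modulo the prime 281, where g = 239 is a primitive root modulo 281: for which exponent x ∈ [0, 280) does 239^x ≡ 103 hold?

67

Baby-step giant-step with m = ceil(sqrt(280)) = 17.
Baby table (239^j mod 281 for j=0..16):
  0:1  1:239  2:78  3:96  4:183  5:182  6:224  7:146
  8:50  9:148  10:247  11:23  12:158  13:108  14:241  15:275
  16:252
Giant step factor: 239^(-17) ≡ 3 (mod 281).
Scan 103·3^i mod 281 for i = 0, 1, …:
  i=0: 103   i=1: 28   i=2: 84   i=3: 252
Match at i=3, j=16: x = 3·17 + 16 = 67.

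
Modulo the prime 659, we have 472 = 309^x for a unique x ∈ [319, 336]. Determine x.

327

Compute 309^319 mod 659 = 291, then multiply by 309 repeatedly:
  309^319=291  309^320=295  309^321=213  309^322=576  309^323=54
  309^324=211  309^325=617  309^326=202  309^327=472
Found 472 at exponent 327.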